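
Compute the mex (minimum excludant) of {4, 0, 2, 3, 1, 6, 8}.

5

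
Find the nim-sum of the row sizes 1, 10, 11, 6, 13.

11

Nim-sum: 1 ⊕ 10 ⊕ 11 ⊕ 6 ⊕ 13 = 11.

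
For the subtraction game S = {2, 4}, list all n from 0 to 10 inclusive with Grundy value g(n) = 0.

Grundy values for subtraction set {2, 4}:
k:     0  1  2  3  4  5  6  7  8  9 10
g(k):  0  0  1  1  2  2  0  0  1  1  2
The P-positions (g = 0) in 0..10 are 0, 1, 6, 7.

0, 1, 6, 7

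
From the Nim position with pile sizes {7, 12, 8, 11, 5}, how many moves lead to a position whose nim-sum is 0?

Write each in binary and XOR column by column:
  0111  (7)
  1100  (12)
  1000  (8)
  1011  (11)
  0101  (5)
  ----
  1101  (13)
The overall nim-sum is X = 13. A pile of size p has a winning move iff p XOR X < p (reduce it to p XOR X).
  7: 7 XOR 13 = 10 ≥ 7 — no move.
  12: 12 XOR 13 = 1 < 12 — winning move (to 1).
  8: 8 XOR 13 = 5 < 8 — winning move (to 5).
  11: 11 XOR 13 = 6 < 11 — winning move (to 6).
  5: 5 XOR 13 = 8 ≥ 5 — no move.
That gives 3 winning moves.

3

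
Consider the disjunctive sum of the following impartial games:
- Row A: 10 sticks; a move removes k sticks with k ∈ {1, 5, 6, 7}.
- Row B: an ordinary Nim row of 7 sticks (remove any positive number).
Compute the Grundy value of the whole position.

5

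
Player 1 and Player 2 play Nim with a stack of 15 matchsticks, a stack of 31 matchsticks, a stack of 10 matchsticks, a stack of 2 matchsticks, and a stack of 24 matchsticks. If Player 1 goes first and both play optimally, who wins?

Write each in binary and XOR column by column:
  01111  (15)
  11111  (31)
  01010  (10)
  00010  (2)
  11000  (24)
  -----
  00000  (0)
The nim-sum is 0, so this is a P-position: the player to move is in a losing position under optimal play; Player 1 is about to move from it and so loses — Player 2 wins.

Player 2 wins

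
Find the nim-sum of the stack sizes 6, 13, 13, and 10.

12

Nim-sum: 6 XOR 13 XOR 13 XOR 10 = 12.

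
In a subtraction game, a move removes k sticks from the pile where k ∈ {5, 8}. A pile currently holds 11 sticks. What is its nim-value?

2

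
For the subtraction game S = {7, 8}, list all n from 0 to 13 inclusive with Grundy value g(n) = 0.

Grundy values for subtraction set {7, 8}:
g(0) = mex{} = 0
g(1) = mex{} = 0
g(2) = mex{} = 0
g(3) = mex{} = 0
g(4) = mex{} = 0
g(5) = mex{} = 0
g(6) = mex{} = 0
g(7) = mex{0} = 1
g(8) = mex{0} = 1
g(9) = mex{0} = 1
g(10) = mex{0} = 1
g(11) = mex{0} = 1
g(12) = mex{0} = 1
g(13) = mex{0} = 1
The P-positions (g = 0) in 0..13 are 0, 1, 2, 3, 4, 5, 6.

0, 1, 2, 3, 4, 5, 6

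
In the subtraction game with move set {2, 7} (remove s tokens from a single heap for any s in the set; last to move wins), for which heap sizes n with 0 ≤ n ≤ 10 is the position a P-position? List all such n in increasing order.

0, 1, 4, 5, 9, 10

Build the Grundy sequence with g(k) = mex{g(k−s) : s ∈ {2, 7}, s ≤ k}:
g(0) = mex{} = 0
g(1) = mex{} = 0
g(2) = mex{0} = 1
g(3) = mex{0} = 1
g(4) = mex{1} = 0
g(5) = mex{1} = 0
g(6) = mex{0} = 1
g(7) = mex{0} = 1
g(8) = mex{0,1} = 2
g(9) = mex{1} = 0
g(10) = mex{1,2} = 0
The P-positions (g = 0) in 0..10 are 0, 1, 4, 5, 9, 10.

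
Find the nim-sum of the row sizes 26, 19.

9

Nim-sum: 26 ^ 19 = 9.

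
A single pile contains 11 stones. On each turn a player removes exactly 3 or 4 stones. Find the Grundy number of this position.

Compute g(0), g(1), … for moves {3, 4}:
g(0) = mex{} = 0
g(1) = mex{} = 0
g(2) = mex{} = 0
g(3) = mex{0} = 1
g(4) = mex{0} = 1
g(5) = mex{0} = 1
g(6) = mex{0,1} = 2
g(7) = mex{1} = 0
g(8) = mex{1} = 0
g(9) = mex{1,2} = 0
g(10) = mex{0,2} = 1
g(11) = mex{0} = 1
So g(11) = 1.

1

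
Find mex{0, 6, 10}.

0 is in the set but 1 is not, so the mex is 1.

1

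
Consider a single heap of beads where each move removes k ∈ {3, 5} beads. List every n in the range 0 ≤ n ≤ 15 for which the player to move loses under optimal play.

Build the Grundy sequence with g(k) = mex{g(k−s) : s ∈ {3, 5}, s ≤ k}:
k:     0  1  2  3  4  5  6  7  8  9 10 11 12 13 14 15
g(k):  0  0  0  1  1  1  2  2  0  0  0  1  1  1  2  2
The P-positions (g = 0) in 0..15 are 0, 1, 2, 8, 9, 10.

0, 1, 2, 8, 9, 10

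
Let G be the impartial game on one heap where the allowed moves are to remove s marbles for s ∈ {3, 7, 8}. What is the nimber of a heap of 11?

0

Compute g(0), g(1), … for moves {3, 7, 8}:
k:     0  1  2  3  4  5  6  7  8  9 10 11
g(k):  0  0  0  1  1  1  0  2  2  1  3  0
So g(11) = 0.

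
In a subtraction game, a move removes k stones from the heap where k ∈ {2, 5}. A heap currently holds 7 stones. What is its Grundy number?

Compute g(0), g(1), … for moves {2, 5}:
k:     0  1  2  3  4  5  6  7
g(k):  0  0  1  1  0  2  1  0
So g(7) = 0.

0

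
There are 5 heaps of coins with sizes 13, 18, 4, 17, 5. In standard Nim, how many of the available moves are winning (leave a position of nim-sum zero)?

Compute the nim-sum pairwise:
13 ⊕ 18 = 31
31 ⊕ 4 = 27
27 ⊕ 17 = 10
10 ⊕ 5 = 15
The overall nim-sum is X = 15. A heap of size p has a winning move iff p XOR X < p (reduce it to p XOR X).
  13: 13 XOR 15 = 2 < 13 — winning move (to 2).
  18: 18 XOR 15 = 29 ≥ 18 — no move.
  4: 4 XOR 15 = 11 ≥ 4 — no move.
  17: 17 XOR 15 = 30 ≥ 17 — no move.
  5: 5 XOR 15 = 10 ≥ 5 — no move.
That gives 1 winning move.

1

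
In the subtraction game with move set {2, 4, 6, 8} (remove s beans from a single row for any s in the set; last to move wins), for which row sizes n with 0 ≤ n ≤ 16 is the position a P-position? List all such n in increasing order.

0, 1, 10, 11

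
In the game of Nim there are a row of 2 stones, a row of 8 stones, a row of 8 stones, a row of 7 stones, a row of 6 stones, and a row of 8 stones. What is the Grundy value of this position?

11

Compute the nim-sum pairwise:
2 ⊕ 8 = 10
10 ⊕ 8 = 2
2 ⊕ 7 = 5
5 ⊕ 6 = 3
3 ⊕ 8 = 11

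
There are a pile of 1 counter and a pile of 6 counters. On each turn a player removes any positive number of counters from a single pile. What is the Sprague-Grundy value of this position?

7

Bitwise XOR of the heap sizes:
  001  (1)
  110  (6)
  ---
  111  (7)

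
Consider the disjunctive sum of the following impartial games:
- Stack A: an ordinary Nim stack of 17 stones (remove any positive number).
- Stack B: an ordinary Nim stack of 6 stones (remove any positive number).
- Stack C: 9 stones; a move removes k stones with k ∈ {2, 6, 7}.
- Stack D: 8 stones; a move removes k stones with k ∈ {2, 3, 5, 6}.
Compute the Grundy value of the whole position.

23

Stack A is a plain Nim stack of size 17, so its Grundy value is 17.
Stack B is a plain Nim stack of size 6, so its Grundy value is 6.
Build the Grundy sequence for stack C with g(k) = mex{g(k−s) : s ∈ {2, 6, 7}, s ≤ k}:
g(0) = mex{} = 0
g(1) = mex{} = 0
g(2) = mex{0} = 1
g(3) = mex{0} = 1
g(4) = mex{1} = 0
g(5) = mex{1} = 0
g(6) = mex{0} = 1
g(7) = mex{0} = 1
g(8) = mex{0,1} = 2
g(9) = mex{1} = 0
So g(9) = 0.
Grundy values for stack D (subtraction set {2, 3, 5, 6}):
g(0) = mex{} = 0
g(1) = mex{} = 0
g(2) = mex{0} = 1
g(3) = mex{0} = 1
g(4) = mex{0,1} = 2
g(5) = mex{0,1} = 2
g(6) = mex{0,1,2} = 3
g(7) = mex{0,1,2} = 3
g(8) = mex{1,2,3} = 0
So g(8) = 0.
The value of a disjunctive sum is the nim-sum of the parts.
Combined value = 17 XOR 6 XOR 0 XOR 0 = 23.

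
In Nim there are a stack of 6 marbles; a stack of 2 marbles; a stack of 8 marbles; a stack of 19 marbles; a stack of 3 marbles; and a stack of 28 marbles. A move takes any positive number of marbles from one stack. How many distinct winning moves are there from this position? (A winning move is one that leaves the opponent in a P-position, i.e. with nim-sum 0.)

0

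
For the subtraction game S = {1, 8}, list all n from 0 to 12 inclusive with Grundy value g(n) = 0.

Compute g(0), g(1), … for moves {1, 8}:
k:     0  1  2  3  4  5  6  7  8  9 10 11 12
g(k):  0  1  0  1  0  1  0  1  2  0  1  0  1
The P-positions (g = 0) in 0..12 are 0, 2, 4, 6, 9, 11.

0, 2, 4, 6, 9, 11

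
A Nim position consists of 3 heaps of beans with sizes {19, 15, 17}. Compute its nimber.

13

Write each in binary and XOR column by column:
  10011  (19)
  01111  (15)
  10001  (17)
  -----
  01101  (13)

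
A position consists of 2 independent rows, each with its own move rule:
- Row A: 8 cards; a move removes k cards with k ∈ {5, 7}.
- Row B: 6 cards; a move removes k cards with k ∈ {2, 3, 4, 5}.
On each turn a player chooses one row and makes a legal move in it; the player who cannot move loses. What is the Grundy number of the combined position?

2

Build the Grundy sequence for row A with g(k) = mex{g(k−s) : s ∈ {5, 7}, s ≤ k}:
k:     0  1  2  3  4  5  6  7  8
g(k):  0  0  0  0  0  1  1  1  1
So g(8) = 1.
Build the Grundy sequence for row B with g(k) = mex{g(k−s) : s ∈ {2, 3, 4, 5}, s ≤ k}:
k:     0  1  2  3  4  5  6
g(k):  0  0  1  1  2  2  3
So g(6) = 3.
The value of a disjunctive sum is the nim-sum of the parts.
Combined value = 1 ⊕ 3 = 2.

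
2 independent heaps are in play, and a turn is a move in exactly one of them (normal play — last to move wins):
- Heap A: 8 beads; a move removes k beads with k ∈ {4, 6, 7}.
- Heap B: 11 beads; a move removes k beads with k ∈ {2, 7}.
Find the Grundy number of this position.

Grundy values for heap A (subtraction set {4, 6, 7}):
k:     0  1  2  3  4  5  6  7  8
g(k):  0  0  0  0  1  1  1  1  2
So g(8) = 2.
Build the Grundy sequence for heap B with g(k) = mex{g(k−s) : s ∈ {2, 7}, s ≤ k}:
g(0) = mex{} = 0
g(1) = mex{} = 0
g(2) = mex{0} = 1
g(3) = mex{0} = 1
g(4) = mex{1} = 0
g(5) = mex{1} = 0
g(6) = mex{0} = 1
g(7) = mex{0} = 1
g(8) = mex{0,1} = 2
g(9) = mex{1} = 0
g(10) = mex{1,2} = 0
g(11) = mex{0} = 1
So g(11) = 1.
By the Sprague-Grundy theorem, the Grundy value of a sum of independent games is the XOR of the component values.
Combined value = 2 ⊕ 1 = 3.

3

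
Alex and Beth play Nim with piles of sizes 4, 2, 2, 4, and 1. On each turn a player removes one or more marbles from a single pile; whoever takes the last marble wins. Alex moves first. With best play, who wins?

Alex wins

In binary:
  100  (4)
  010  (2)
  010  (2)
  100  (4)
  001  (1)
  ---
  001  (1)
The nim-sum is 1 ≠ 0, so this is an N-position: the player to move can win; Alex has a winning move.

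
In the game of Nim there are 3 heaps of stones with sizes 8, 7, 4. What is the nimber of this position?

11

Compute the nim-sum pairwise:
8 ^ 7 = 15
15 ^ 4 = 11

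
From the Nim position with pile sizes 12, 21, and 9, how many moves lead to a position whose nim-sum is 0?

1

Nim-sum: 12 XOR 21 XOR 9 = 16.
The overall nim-sum is X = 16. A pile of size p has a winning move iff p XOR X < p (reduce it to p XOR X).
  12: 12 XOR 16 = 28 ≥ 12 — no move.
  21: 21 XOR 16 = 5 < 21 — winning move (to 5).
  9: 9 XOR 16 = 25 ≥ 9 — no move.
That gives 1 winning move.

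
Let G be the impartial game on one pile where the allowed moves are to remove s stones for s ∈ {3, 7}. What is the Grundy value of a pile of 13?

1

Grundy values for subtraction set {3, 7}:
g(0) = mex{} = 0
g(1) = mex{} = 0
g(2) = mex{} = 0
g(3) = mex{0} = 1
g(4) = mex{0} = 1
g(5) = mex{0} = 1
g(6) = mex{1} = 0
g(7) = mex{0,1} = 2
g(8) = mex{0,1} = 2
g(9) = mex{0} = 1
g(10) = mex{1,2} = 0
g(11) = mex{1,2} = 0
g(12) = mex{1} = 0
g(13) = mex{0} = 1
So g(13) = 1.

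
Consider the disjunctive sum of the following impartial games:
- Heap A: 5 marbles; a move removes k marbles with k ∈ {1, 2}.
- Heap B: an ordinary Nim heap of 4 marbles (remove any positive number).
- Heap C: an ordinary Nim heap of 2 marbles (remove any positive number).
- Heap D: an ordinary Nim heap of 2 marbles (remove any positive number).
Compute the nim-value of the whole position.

Build the Grundy sequence for heap A with g(k) = mex{g(k−s) : s ∈ {1, 2}, s ≤ k}:
g(0) = mex{} = 0
g(1) = mex{0} = 1
g(2) = mex{0,1} = 2
g(3) = mex{1,2} = 0
g(4) = mex{0,2} = 1
g(5) = mex{0,1} = 2
So g(5) = 2.
Heap B is a plain Nim heap of size 4, so its Grundy value is 4.
Heap C is a plain Nim heap of size 2, so its Grundy value is 2.
Heap D is a plain Nim heap of size 2, so its Grundy value is 2.
The value of a disjunctive sum is the nim-sum of the parts.
Combined value = 2 ⊕ 4 ⊕ 2 ⊕ 2 = 6.

6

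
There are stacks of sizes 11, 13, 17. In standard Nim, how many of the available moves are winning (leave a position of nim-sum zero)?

1

Nim-sum: 11 ⊕ 13 ⊕ 17 = 23.
The overall nim-sum is X = 23. A stack of size p has a winning move iff p XOR X < p (reduce it to p XOR X).
  11: 11 XOR 23 = 28 ≥ 11 — no move.
  13: 13 XOR 23 = 26 ≥ 13 — no move.
  17: 17 XOR 23 = 6 < 17 — winning move (to 6).
That gives 1 winning move.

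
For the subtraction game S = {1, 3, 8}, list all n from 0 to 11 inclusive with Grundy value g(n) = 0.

0, 2, 4, 6, 11

Build the Grundy sequence with g(k) = mex{g(k−s) : s ∈ {1, 3, 8}, s ≤ k}:
k:     0  1  2  3  4  5  6  7  8  9 10 11
g(k):  0  1  0  1  0  1  0  1  2  3  2  0
The P-positions (g = 0) in 0..11 are 0, 2, 4, 6, 11.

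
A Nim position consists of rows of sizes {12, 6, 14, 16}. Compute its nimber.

In binary:
  01100  (12)
  00110  (6)
  01110  (14)
  10000  (16)
  -----
  10100  (20)

20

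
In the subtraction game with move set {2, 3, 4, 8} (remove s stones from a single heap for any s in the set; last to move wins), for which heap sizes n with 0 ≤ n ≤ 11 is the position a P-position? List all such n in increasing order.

0, 1, 6, 7

Grundy values for subtraction set {2, 3, 4, 8}:
g(0) = mex{} = 0
g(1) = mex{} = 0
g(2) = mex{0} = 1
g(3) = mex{0} = 1
g(4) = mex{0,1} = 2
g(5) = mex{0,1} = 2
g(6) = mex{1,2} = 0
g(7) = mex{1,2} = 0
g(8) = mex{0,2} = 1
g(9) = mex{0,2} = 1
g(10) = mex{0,1} = 2
g(11) = mex{0,1} = 2
The P-positions (g = 0) in 0..11 are 0, 1, 6, 7.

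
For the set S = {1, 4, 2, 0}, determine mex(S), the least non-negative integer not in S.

3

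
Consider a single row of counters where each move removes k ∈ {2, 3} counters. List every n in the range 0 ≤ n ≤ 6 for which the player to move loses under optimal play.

Compute g(0), g(1), … for moves {2, 3}:
g(0) = mex{} = 0
g(1) = mex{} = 0
g(2) = mex{0} = 1
g(3) = mex{0} = 1
g(4) = mex{0,1} = 2
g(5) = mex{1} = 0
g(6) = mex{1,2} = 0
The P-positions (g = 0) in 0..6 are 0, 1, 5, 6.

0, 1, 5, 6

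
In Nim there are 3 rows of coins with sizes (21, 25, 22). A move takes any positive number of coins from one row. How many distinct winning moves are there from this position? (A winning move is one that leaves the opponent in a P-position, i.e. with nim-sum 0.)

3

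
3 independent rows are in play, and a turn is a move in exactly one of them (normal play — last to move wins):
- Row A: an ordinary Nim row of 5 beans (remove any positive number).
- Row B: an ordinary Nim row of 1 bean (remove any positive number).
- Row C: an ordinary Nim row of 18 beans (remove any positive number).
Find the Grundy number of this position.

22

Row A is a plain Nim row of size 5, so its Grundy value is 5.
Row B is a plain Nim row of size 1, so its Grundy value is 1.
Row C is a plain Nim row of size 18, so its Grundy value is 18.
By the Sprague-Grundy theorem, the Grundy value of a sum of independent games is the XOR of the component values.
Combined value = 5 XOR 1 XOR 18 = 22.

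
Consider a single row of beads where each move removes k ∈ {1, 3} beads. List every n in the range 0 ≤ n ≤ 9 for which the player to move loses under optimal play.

0, 2, 4, 6, 8

Grundy values for subtraction set {1, 3}:
k:     0  1  2  3  4  5  6  7  8  9
g(k):  0  1  0  1  0  1  0  1  0  1
The P-positions (g = 0) in 0..9 are 0, 2, 4, 6, 8.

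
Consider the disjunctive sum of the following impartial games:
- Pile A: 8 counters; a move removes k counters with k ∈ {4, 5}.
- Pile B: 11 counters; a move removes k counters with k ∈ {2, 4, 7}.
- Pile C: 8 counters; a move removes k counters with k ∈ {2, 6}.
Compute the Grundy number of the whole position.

For pile A, compute g(0), g(1), … with moves {4, 5}:
g(0) = mex{} = 0
g(1) = mex{} = 0
g(2) = mex{} = 0
g(3) = mex{} = 0
g(4) = mex{0} = 1
g(5) = mex{0} = 1
g(6) = mex{0} = 1
g(7) = mex{0} = 1
g(8) = mex{0,1} = 2
So g(8) = 2.
Build the Grundy sequence for pile B with g(k) = mex{g(k−s) : s ∈ {2, 4, 7}, s ≤ k}:
k:     0  1  2  3  4  5  6  7  8  9 10 11
g(k):  0  0  1  1  2  2  0  3  1  0  2  1
So g(11) = 1.
For pile C, compute g(0), g(1), … with moves {2, 6}:
k:     0  1  2  3  4  5  6  7  8
g(k):  0  0  1  1  0  0  1  1  0
So g(8) = 0.
By the Sprague-Grundy theorem, the Grundy value of a sum of independent games is the XOR of the component values.
Combined value = 2 XOR 1 XOR 0 = 3.

3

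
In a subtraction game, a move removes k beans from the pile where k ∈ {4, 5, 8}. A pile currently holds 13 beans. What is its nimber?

Build the Grundy sequence with g(k) = mex{g(k−s) : s ∈ {4, 5, 8}, s ≤ k}:
k:     0  1  2  3  4  5  6  7  8  9 10 11 12 13
g(k):  0  0  0  0  1  1  1  1  2  2  2  2  0  0
So g(13) = 0.

0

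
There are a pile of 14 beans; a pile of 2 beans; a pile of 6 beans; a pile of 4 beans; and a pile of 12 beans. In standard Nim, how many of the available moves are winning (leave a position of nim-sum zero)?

3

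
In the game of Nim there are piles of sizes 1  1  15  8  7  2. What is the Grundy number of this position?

2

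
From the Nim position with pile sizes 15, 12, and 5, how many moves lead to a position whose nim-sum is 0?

3

In binary:
  1111  (15)
  1100  (12)
  0101  (5)
  ----
  0110  (6)
The overall nim-sum is X = 6. A pile of size p has a winning move iff p XOR X < p (reduce it to p XOR X).
  15: 15 XOR 6 = 9 < 15 — winning move (to 9).
  12: 12 XOR 6 = 10 < 12 — winning move (to 10).
  5: 5 XOR 6 = 3 < 5 — winning move (to 3).
That gives 3 winning moves.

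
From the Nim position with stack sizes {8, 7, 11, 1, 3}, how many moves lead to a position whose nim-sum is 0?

1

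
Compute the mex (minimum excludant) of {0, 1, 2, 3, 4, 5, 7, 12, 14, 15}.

The values 0, 1, 2, 3, 4, 5 are all present; 6 is the first non-negative integer missing from the set.

6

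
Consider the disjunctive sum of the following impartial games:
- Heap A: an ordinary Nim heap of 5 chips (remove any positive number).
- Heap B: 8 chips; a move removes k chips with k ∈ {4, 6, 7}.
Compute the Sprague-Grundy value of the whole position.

7

Heap A is a plain Nim heap of size 5, so its Grundy value is 5.
Grundy values for heap B (subtraction set {4, 6, 7}):
g(0) = mex{} = 0
g(1) = mex{} = 0
g(2) = mex{} = 0
g(3) = mex{} = 0
g(4) = mex{0} = 1
g(5) = mex{0} = 1
g(6) = mex{0} = 1
g(7) = mex{0} = 1
g(8) = mex{0,1} = 2
So g(8) = 2.
By the Sprague-Grundy theorem, the Grundy value of a sum of independent games is the XOR of the component values.
Combined value = 5 XOR 2 = 7.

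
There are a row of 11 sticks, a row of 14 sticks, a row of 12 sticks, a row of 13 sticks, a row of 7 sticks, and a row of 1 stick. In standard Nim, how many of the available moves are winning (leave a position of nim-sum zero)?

In binary:
  1011  (11)
  1110  (14)
  1100  (12)
  1101  (13)
  0111  (7)
  0001  (1)
  ----
  0010  (2)
The overall nim-sum is X = 2. A row of size p has a winning move iff p XOR X < p (reduce it to p XOR X).
  11: 11 XOR 2 = 9 < 11 — winning move (to 9).
  14: 14 XOR 2 = 12 < 14 — winning move (to 12).
  12: 12 XOR 2 = 14 ≥ 12 — no move.
  13: 13 XOR 2 = 15 ≥ 13 — no move.
  7: 7 XOR 2 = 5 < 7 — winning move (to 5).
  1: 1 XOR 2 = 3 ≥ 1 — no move.
That gives 3 winning moves.

3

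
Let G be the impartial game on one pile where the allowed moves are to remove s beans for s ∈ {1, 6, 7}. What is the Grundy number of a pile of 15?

1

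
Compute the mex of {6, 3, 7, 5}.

0 is not in the set, so the mex is 0.

0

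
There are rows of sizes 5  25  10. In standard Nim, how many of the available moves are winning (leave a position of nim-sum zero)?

Compute the nim-sum pairwise:
5 XOR 25 = 28
28 XOR 10 = 22
The overall nim-sum is X = 22. A row of size p has a winning move iff p XOR X < p (reduce it to p XOR X).
  5: 5 XOR 22 = 19 ≥ 5 — no move.
  25: 25 XOR 22 = 15 < 25 — winning move (to 15).
  10: 10 XOR 22 = 28 ≥ 10 — no move.
That gives 1 winning move.

1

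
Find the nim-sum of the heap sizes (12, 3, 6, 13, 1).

5

Bitwise XOR of the heap sizes:
  1100  (12)
  0011  (3)
  0110  (6)
  1101  (13)
  0001  (1)
  ----
  0101  (5)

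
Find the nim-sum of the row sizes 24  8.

16

Nim-sum: 24 ⊕ 8 = 16.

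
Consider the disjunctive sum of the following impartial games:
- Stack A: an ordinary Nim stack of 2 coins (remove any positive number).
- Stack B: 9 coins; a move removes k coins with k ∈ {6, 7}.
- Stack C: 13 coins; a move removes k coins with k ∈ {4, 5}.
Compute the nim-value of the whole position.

Stack A is a plain Nim stack of size 2, so its Grundy value is 2.
Build the Grundy sequence for stack B with g(k) = mex{g(k−s) : s ∈ {6, 7}, s ≤ k}:
k:     0  1  2  3  4  5  6  7  8  9
g(k):  0  0  0  0  0  0  1  1  1  1
So g(9) = 1.
Grundy values for stack C (subtraction set {4, 5}):
g(0) = mex{} = 0
g(1) = mex{} = 0
g(2) = mex{} = 0
g(3) = mex{} = 0
g(4) = mex{0} = 1
g(5) = mex{0} = 1
g(6) = mex{0} = 1
g(7) = mex{0} = 1
g(8) = mex{0,1} = 2
g(9) = mex{1} = 0
g(10) = mex{1} = 0
g(11) = mex{1} = 0
g(12) = mex{1,2} = 0
g(13) = mex{0,2} = 1
So g(13) = 1.
By the Sprague-Grundy theorem, the Grundy value of a sum of independent games is the XOR of the component values.
Combined value = 2 XOR 1 XOR 1 = 2.

2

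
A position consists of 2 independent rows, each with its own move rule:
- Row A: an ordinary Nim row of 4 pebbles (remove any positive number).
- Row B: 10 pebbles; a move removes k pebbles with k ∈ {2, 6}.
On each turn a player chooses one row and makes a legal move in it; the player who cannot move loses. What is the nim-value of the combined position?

5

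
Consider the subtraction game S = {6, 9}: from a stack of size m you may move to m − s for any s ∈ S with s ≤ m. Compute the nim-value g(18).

0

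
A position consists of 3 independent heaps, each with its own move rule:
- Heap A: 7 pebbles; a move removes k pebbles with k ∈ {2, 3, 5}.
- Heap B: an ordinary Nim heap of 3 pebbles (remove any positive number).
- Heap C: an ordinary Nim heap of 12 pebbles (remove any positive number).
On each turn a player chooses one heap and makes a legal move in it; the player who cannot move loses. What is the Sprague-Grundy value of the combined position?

15

For heap A, compute g(0), g(1), … with moves {2, 3, 5}:
k:     0  1  2  3  4  5  6  7
g(k):  0  0  1  1  2  2  3  0
So g(7) = 0.
Heap B is a plain Nim heap of size 3, so its Grundy value is 3.
Heap C is a plain Nim heap of size 12, so its Grundy value is 12.
The value of a disjunctive sum is the nim-sum of the parts.
Combined value = 0 XOR 3 XOR 12 = 15.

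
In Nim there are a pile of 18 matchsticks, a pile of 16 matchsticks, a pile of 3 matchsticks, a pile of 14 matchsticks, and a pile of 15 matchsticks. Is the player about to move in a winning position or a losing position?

Losing position

Compute the nim-sum pairwise:
18 XOR 16 = 2
2 XOR 3 = 1
1 XOR 14 = 15
15 XOR 15 = 0
The nim-sum is 0, so this is a P-position: the player to move is in a losing position under optimal play.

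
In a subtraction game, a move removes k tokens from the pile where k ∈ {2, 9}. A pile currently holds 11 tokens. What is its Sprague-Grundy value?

0

Grundy values for subtraction set {2, 9}:
k:     0  1  2  3  4  5  6  7  8  9 10 11
g(k):  0  0  1  1  0  0  1  1  0  2  1  0
So g(11) = 0.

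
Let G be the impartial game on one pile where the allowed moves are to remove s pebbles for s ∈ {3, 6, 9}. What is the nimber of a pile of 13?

0

Build the Grundy sequence with g(k) = mex{g(k−s) : s ∈ {3, 6, 9}, s ≤ k}:
g(0) = mex{} = 0
g(1) = mex{} = 0
g(2) = mex{} = 0
g(3) = mex{0} = 1
g(4) = mex{0} = 1
g(5) = mex{0} = 1
g(6) = mex{0,1} = 2
g(7) = mex{0,1} = 2
g(8) = mex{0,1} = 2
g(9) = mex{0,1,2} = 3
g(10) = mex{0,1,2} = 3
g(11) = mex{0,1,2} = 3
g(12) = mex{1,2,3} = 0
g(13) = mex{1,2,3} = 0
So g(13) = 0.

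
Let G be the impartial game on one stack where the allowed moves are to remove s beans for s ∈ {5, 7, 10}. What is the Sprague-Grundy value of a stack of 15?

0

Grundy values for subtraction set {5, 7, 10}:
k:     0  1  2  3  4  5  6  7  8  9 10 11 12 13 14 15
g(k):  0  0  0  0  0  1  1  1  1  1  2  2  2  2  2  0
So g(15) = 0.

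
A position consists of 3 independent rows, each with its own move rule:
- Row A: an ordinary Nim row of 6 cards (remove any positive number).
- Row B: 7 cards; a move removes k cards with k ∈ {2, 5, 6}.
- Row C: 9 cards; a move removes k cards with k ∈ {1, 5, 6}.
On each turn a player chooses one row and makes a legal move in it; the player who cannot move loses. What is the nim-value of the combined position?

6

Row A is a plain Nim row of size 6, so its Grundy value is 6.
Build the Grundy sequence for row B with g(k) = mex{g(k−s) : s ∈ {2, 5, 6}, s ≤ k}:
g(0) = mex{} = 0
g(1) = mex{} = 0
g(2) = mex{0} = 1
g(3) = mex{0} = 1
g(4) = mex{1} = 0
g(5) = mex{0,1} = 2
g(6) = mex{0} = 1
g(7) = mex{0,1,2} = 3
So g(7) = 3.
For row C, compute g(0), g(1), … with moves {1, 5, 6}:
g(0) = mex{} = 0
g(1) = mex{0} = 1
g(2) = mex{1} = 0
g(3) = mex{0} = 1
g(4) = mex{1} = 0
g(5) = mex{0} = 1
g(6) = mex{0,1} = 2
g(7) = mex{0,1,2} = 3
g(8) = mex{0,1,3} = 2
g(9) = mex{0,1,2} = 3
So g(9) = 3.
The value of a disjunctive sum is the nim-sum of the parts.
Combined value = 6 ⊕ 3 ⊕ 3 = 6.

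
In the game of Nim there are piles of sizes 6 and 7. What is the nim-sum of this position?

1

Nim-sum: 6 ⊕ 7 = 1.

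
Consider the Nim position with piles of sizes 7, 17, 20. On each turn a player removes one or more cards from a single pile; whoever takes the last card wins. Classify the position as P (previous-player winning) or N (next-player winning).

Compute the nim-sum pairwise:
7 XOR 17 = 22
22 XOR 20 = 2
The nim-sum is 2 ≠ 0, so this is an N-position: the player to move can win.

N-position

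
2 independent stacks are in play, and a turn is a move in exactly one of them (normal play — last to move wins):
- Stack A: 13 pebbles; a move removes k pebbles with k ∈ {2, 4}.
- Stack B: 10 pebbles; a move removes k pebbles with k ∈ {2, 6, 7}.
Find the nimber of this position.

3

For stack A, compute g(0), g(1), … with moves {2, 4}:
k:     0  1  2  3  4  5  6  7  8  9 10 11 12 13
g(k):  0  0  1  1  2  2  0  0  1  1  2  2  0  0
So g(13) = 0.
For stack B, compute g(0), g(1), … with moves {2, 6, 7}:
k:     0  1  2  3  4  5  6  7  8  9 10
g(k):  0  0  1  1  0  0  1  1  2  0  3
So g(10) = 3.
The value of a disjunctive sum is the nim-sum of the parts.
Combined value = 0 ⊕ 3 = 3.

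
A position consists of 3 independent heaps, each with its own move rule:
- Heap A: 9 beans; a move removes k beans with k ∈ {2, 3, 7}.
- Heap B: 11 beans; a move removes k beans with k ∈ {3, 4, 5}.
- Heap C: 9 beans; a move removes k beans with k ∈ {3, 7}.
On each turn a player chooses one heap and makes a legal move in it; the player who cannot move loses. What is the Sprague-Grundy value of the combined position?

2

For heap A, compute g(0), g(1), … with moves {2, 3, 7}:
g(0) = mex{} = 0
g(1) = mex{} = 0
g(2) = mex{0} = 1
g(3) = mex{0} = 1
g(4) = mex{0,1} = 2
g(5) = mex{1} = 0
g(6) = mex{1,2} = 0
g(7) = mex{0,2} = 1
g(8) = mex{0} = 1
g(9) = mex{0,1} = 2
So g(9) = 2.
For heap B, compute g(0), g(1), … with moves {3, 4, 5}:
k:     0  1  2  3  4  5  6  7  8  9 10 11
g(k):  0  0  0  1  1  1  2  2  0  0  0  1
So g(11) = 1.
Grundy values for heap C (subtraction set {3, 7}):
g(0) = mex{} = 0
g(1) = mex{} = 0
g(2) = mex{} = 0
g(3) = mex{0} = 1
g(4) = mex{0} = 1
g(5) = mex{0} = 1
g(6) = mex{1} = 0
g(7) = mex{0,1} = 2
g(8) = mex{0,1} = 2
g(9) = mex{0} = 1
So g(9) = 1.
By the Sprague-Grundy theorem, the Grundy value of a sum of independent games is the XOR of the component values.
Combined value = 2 ⊕ 1 ⊕ 1 = 2.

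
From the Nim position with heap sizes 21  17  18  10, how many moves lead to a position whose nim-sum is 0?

3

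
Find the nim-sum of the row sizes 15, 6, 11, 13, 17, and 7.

25

Compute the nim-sum pairwise:
15 ^ 6 = 9
9 ^ 11 = 2
2 ^ 13 = 15
15 ^ 17 = 30
30 ^ 7 = 25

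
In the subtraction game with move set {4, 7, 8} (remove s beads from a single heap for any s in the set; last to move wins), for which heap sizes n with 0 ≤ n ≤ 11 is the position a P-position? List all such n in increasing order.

Compute g(0), g(1), … for moves {4, 7, 8}:
g(0) = mex{} = 0
g(1) = mex{} = 0
g(2) = mex{} = 0
g(3) = mex{} = 0
g(4) = mex{0} = 1
g(5) = mex{0} = 1
g(6) = mex{0} = 1
g(7) = mex{0} = 1
g(8) = mex{0,1} = 2
g(9) = mex{0,1} = 2
g(10) = mex{0,1} = 2
g(11) = mex{0,1} = 2
The P-positions (g = 0) in 0..11 are 0, 1, 2, 3.

0, 1, 2, 3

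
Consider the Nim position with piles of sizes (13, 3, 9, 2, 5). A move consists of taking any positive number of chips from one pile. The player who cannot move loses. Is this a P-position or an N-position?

Nim-sum: 13 ^ 3 ^ 9 ^ 2 ^ 5 = 0.
The nim-sum is 0, so this is a P-position: the player to move is in a losing position under optimal play.

P-position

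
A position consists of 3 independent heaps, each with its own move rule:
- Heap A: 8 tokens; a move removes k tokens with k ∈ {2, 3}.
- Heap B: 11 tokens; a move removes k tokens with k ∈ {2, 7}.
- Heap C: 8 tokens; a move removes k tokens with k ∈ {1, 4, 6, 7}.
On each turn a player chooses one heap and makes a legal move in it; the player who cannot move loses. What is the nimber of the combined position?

3

Grundy values for heap A (subtraction set {2, 3}):
g(0) = mex{} = 0
g(1) = mex{} = 0
g(2) = mex{0} = 1
g(3) = mex{0} = 1
g(4) = mex{0,1} = 2
g(5) = mex{1} = 0
g(6) = mex{1,2} = 0
g(7) = mex{0,2} = 1
g(8) = mex{0} = 1
So g(8) = 1.
Build the Grundy sequence for heap B with g(k) = mex{g(k−s) : s ∈ {2, 7}, s ≤ k}:
k:     0  1  2  3  4  5  6  7  8  9 10 11
g(k):  0  0  1  1  0  0  1  1  2  0  0  1
So g(11) = 1.
Build the Grundy sequence for heap C with g(k) = mex{g(k−s) : s ∈ {1, 4, 6, 7}, s ≤ k}:
k:     0  1  2  3  4  5  6  7  8
g(k):  0  1  0  1  2  0  1  2  3
So g(8) = 3.
The value of a disjunctive sum is the nim-sum of the parts.
Combined value = 1 XOR 1 XOR 3 = 3.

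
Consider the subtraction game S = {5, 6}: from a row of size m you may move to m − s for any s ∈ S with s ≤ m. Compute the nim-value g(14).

0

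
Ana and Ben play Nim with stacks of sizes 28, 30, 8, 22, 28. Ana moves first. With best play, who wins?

Ben wins

Compute the nim-sum pairwise:
28 XOR 30 = 2
2 XOR 8 = 10
10 XOR 22 = 28
28 XOR 28 = 0
The nim-sum is 0, so this is a P-position: the player to move is in a losing position under optimal play; Ana is about to move from it and so loses — Ben wins.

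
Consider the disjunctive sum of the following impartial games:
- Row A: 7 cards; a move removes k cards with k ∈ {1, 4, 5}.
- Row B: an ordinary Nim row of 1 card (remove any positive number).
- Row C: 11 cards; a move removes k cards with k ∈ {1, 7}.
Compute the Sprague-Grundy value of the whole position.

3

Build the Grundy sequence for row A with g(k) = mex{g(k−s) : s ∈ {1, 4, 5}, s ≤ k}:
k:     0  1  2  3  4  5  6  7
g(k):  0  1  0  1  2  3  2  3
So g(7) = 3.
Row B is a plain Nim row of size 1, so its Grundy value is 1.
Build the Grundy sequence for row C with g(k) = mex{g(k−s) : s ∈ {1, 7}, s ≤ k}:
g(0) = mex{} = 0
g(1) = mex{0} = 1
g(2) = mex{1} = 0
g(3) = mex{0} = 1
g(4) = mex{1} = 0
g(5) = mex{0} = 1
g(6) = mex{1} = 0
g(7) = mex{0} = 1
g(8) = mex{1} = 0
g(9) = mex{0} = 1
g(10) = mex{1} = 0
g(11) = mex{0} = 1
So g(11) = 1.
By the Sprague-Grundy theorem, the Grundy value of a sum of independent games is the XOR of the component values.
Combined value = 3 ⊕ 1 ⊕ 1 = 3.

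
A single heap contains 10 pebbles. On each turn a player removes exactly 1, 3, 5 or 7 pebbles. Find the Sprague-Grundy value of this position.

Build the Grundy sequence with g(k) = mex{g(k−s) : s ∈ {1, 3, 5, 7}, s ≤ k}:
k:     0  1  2  3  4  5  6  7  8  9 10
g(k):  0  1  0  1  0  1  0  1  0  1  0
So g(10) = 0.

0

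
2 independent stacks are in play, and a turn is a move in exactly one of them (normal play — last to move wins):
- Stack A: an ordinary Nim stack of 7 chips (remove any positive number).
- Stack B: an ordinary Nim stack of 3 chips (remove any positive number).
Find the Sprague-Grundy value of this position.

4

Stack A is a plain Nim stack of size 7, so its Grundy value is 7.
Stack B is a plain Nim stack of size 3, so its Grundy value is 3.
By the Sprague-Grundy theorem, the Grundy value of a sum of independent games is the XOR of the component values.
Combined value = 7 ⊕ 3 = 4.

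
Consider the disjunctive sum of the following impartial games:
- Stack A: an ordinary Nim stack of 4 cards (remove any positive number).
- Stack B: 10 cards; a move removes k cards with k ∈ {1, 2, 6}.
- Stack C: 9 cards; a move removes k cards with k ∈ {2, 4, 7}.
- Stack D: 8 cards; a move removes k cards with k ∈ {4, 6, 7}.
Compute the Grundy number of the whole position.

6

Stack A is a plain Nim stack of size 4, so its Grundy value is 4.
Build the Grundy sequence for stack B with g(k) = mex{g(k−s) : s ∈ {1, 2, 6}, s ≤ k}:
k:     0  1  2  3  4  5  6  7  8  9 10
g(k):  0  1  2  0  1  2  3  0  1  2  0
So g(10) = 0.
For stack C, compute g(0), g(1), … with moves {2, 4, 7}:
k:     0  1  2  3  4  5  6  7  8  9
g(k):  0  0  1  1  2  2  0  3  1  0
So g(9) = 0.
Build the Grundy sequence for stack D with g(k) = mex{g(k−s) : s ∈ {4, 6, 7}, s ≤ k}:
k:     0  1  2  3  4  5  6  7  8
g(k):  0  0  0  0  1  1  1  1  2
So g(8) = 2.
By the Sprague-Grundy theorem, the Grundy value of a sum of independent games is the XOR of the component values.
Combined value = 4 ⊕ 0 ⊕ 0 ⊕ 2 = 6.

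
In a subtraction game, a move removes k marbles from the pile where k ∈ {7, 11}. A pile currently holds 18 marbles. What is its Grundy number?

Grundy values for subtraction set {7, 11}:
k:     0  1  2  3  4  5  6  7  8  9 10 11 12 13 14 15 16 17 18
g(k):  0  0  0  0  0  0  0  1  1  1  1  1  1  1  2  2  2  2  0
So g(18) = 0.

0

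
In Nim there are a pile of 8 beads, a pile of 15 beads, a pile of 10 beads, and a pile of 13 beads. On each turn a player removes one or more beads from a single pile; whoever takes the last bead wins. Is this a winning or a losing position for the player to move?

Nim-sum: 8 ⊕ 15 ⊕ 10 ⊕ 13 = 0.
The nim-sum is 0, so this is a P-position: the player to move is in a losing position under optimal play.

Losing position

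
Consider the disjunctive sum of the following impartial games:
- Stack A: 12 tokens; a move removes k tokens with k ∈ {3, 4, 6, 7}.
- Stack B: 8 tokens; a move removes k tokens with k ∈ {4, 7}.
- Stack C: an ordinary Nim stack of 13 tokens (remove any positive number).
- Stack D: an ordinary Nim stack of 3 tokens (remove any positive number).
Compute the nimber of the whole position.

12

For stack A, compute g(0), g(1), … with moves {3, 4, 6, 7}:
k:     0  1  2  3  4  5  6  7  8  9 10 11 12
g(k):  0  0  0  1  1  1  2  2  2  3  0  0  0
So g(12) = 0.
For stack B, compute g(0), g(1), … with moves {4, 7}:
k:     0  1  2  3  4  5  6  7  8
g(k):  0  0  0  0  1  1  1  1  2
So g(8) = 2.
Stack C is a plain Nim stack of size 13, so its Grundy value is 13.
Stack D is a plain Nim stack of size 3, so its Grundy value is 3.
By the Sprague-Grundy theorem, the Grundy value of a sum of independent games is the XOR of the component values.
Combined value = 0 ⊕ 2 ⊕ 13 ⊕ 3 = 12.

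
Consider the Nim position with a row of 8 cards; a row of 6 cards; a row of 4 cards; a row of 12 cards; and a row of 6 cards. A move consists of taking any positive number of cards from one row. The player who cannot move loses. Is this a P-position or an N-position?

P-position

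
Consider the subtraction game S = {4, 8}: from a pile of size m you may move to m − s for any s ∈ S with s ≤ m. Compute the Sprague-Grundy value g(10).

Build the Grundy sequence with g(k) = mex{g(k−s) : s ∈ {4, 8}, s ≤ k}:
g(0) = mex{} = 0
g(1) = mex{} = 0
g(2) = mex{} = 0
g(3) = mex{} = 0
g(4) = mex{0} = 1
g(5) = mex{0} = 1
g(6) = mex{0} = 1
g(7) = mex{0} = 1
g(8) = mex{0,1} = 2
g(9) = mex{0,1} = 2
g(10) = mex{0,1} = 2
So g(10) = 2.

2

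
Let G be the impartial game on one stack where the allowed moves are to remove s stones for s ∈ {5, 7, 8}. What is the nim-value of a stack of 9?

Compute g(0), g(1), … for moves {5, 7, 8}:
k:     0  1  2  3  4  5  6  7  8  9
g(k):  0  0  0  0  0  1  1  1  1  1
So g(9) = 1.

1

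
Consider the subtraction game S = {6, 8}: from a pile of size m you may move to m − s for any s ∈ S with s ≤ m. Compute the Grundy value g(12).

2

Compute g(0), g(1), … for moves {6, 8}:
g(0) = mex{} = 0
g(1) = mex{} = 0
g(2) = mex{} = 0
g(3) = mex{} = 0
g(4) = mex{} = 0
g(5) = mex{} = 0
g(6) = mex{0} = 1
g(7) = mex{0} = 1
g(8) = mex{0} = 1
g(9) = mex{0} = 1
g(10) = mex{0} = 1
g(11) = mex{0} = 1
g(12) = mex{0,1} = 2
So g(12) = 2.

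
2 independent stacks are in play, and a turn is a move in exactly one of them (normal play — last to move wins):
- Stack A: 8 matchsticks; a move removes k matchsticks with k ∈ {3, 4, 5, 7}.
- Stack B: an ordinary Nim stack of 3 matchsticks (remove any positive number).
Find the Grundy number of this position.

1

Grundy values for stack A (subtraction set {3, 4, 5, 7}):
k:     0  1  2  3  4  5  6  7  8
g(k):  0  0  0  1  1  1  2  2  2
So g(8) = 2.
Stack B is a plain Nim stack of size 3, so its Grundy value is 3.
By the Sprague-Grundy theorem, the Grundy value of a sum of independent games is the XOR of the component values.
Combined value = 2 XOR 3 = 1.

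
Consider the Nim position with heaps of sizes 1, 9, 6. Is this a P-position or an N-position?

N-position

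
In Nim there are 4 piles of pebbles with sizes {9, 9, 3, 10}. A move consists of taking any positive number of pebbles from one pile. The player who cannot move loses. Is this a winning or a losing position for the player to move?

Compute the nim-sum pairwise:
9 XOR 9 = 0
0 XOR 3 = 3
3 XOR 10 = 9
The nim-sum is 9 ≠ 0, so this is an N-position: the player to move can win.

Winning position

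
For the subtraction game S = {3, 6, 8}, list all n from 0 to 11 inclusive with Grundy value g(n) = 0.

0, 1, 2, 11

Build the Grundy sequence with g(k) = mex{g(k−s) : s ∈ {3, 6, 8}, s ≤ k}:
k:     0  1  2  3  4  5  6  7  8  9 10 11
g(k):  0  0  0  1  1  1  2  2  2  3  3  0
The P-positions (g = 0) in 0..11 are 0, 1, 2, 11.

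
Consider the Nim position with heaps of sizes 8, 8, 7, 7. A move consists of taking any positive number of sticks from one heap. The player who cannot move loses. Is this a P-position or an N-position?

Nim-sum: 8 ^ 8 ^ 7 ^ 7 = 0.
The nim-sum is 0, so this is a P-position: the player to move is in a losing position under optimal play.

P-position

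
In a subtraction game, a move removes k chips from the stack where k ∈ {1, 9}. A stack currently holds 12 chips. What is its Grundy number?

Build the Grundy sequence with g(k) = mex{g(k−s) : s ∈ {1, 9}, s ≤ k}:
g(0) = mex{} = 0
g(1) = mex{0} = 1
g(2) = mex{1} = 0
g(3) = mex{0} = 1
g(4) = mex{1} = 0
g(5) = mex{0} = 1
g(6) = mex{1} = 0
g(7) = mex{0} = 1
g(8) = mex{1} = 0
g(9) = mex{0} = 1
g(10) = mex{1} = 0
g(11) = mex{0} = 1
g(12) = mex{1} = 0
So g(12) = 0.

0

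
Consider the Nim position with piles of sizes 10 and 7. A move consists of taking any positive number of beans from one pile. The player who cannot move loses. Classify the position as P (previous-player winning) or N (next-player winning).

N-position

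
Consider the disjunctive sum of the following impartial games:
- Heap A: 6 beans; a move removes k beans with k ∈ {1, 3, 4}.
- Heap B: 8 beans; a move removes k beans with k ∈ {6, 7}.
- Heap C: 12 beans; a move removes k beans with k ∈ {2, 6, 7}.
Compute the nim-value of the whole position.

1

Build the Grundy sequence for heap A with g(k) = mex{g(k−s) : s ∈ {1, 3, 4}, s ≤ k}:
k:     0  1  2  3  4  5  6
g(k):  0  1  0  1  2  3  2
So g(6) = 2.
For heap B, compute g(0), g(1), … with moves {6, 7}:
k:     0  1  2  3  4  5  6  7  8
g(k):  0  0  0  0  0  0  1  1  1
So g(8) = 1.
Build the Grundy sequence for heap C with g(k) = mex{g(k−s) : s ∈ {2, 6, 7}, s ≤ k}:
g(0) = mex{} = 0
g(1) = mex{} = 0
g(2) = mex{0} = 1
g(3) = mex{0} = 1
g(4) = mex{1} = 0
g(5) = mex{1} = 0
g(6) = mex{0} = 1
g(7) = mex{0} = 1
g(8) = mex{0,1} = 2
g(9) = mex{1} = 0
g(10) = mex{0,1,2} = 3
g(11) = mex{0} = 1
g(12) = mex{0,1,3} = 2
So g(12) = 2.
By the Sprague-Grundy theorem, the Grundy value of a sum of independent games is the XOR of the component values.
Combined value = 2 XOR 1 XOR 2 = 1.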